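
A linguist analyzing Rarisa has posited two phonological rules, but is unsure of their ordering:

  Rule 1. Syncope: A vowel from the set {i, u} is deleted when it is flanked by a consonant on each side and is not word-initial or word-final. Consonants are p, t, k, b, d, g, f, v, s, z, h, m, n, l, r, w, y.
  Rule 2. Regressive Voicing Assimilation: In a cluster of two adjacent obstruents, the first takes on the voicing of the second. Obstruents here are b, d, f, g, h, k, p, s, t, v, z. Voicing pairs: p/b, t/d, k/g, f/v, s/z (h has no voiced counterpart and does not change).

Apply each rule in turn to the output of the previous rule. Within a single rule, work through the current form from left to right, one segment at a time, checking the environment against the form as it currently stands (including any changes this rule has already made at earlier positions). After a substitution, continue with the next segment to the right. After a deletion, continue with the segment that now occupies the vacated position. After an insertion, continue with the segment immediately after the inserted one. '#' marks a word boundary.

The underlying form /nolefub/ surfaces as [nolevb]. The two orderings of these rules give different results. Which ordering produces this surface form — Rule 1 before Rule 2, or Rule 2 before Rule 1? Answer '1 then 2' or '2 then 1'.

Order 1 then 2:
  1 Syncope: [nolefub] → [nolefb]
  2 Regressive Voicing Assimilation: [nolefb] → [nolevb]
  result: [nolevb]
Order 2 then 1:
  2 Regressive Voicing Assimilation: no change — [nolefub]
  1 Syncope: [nolefub] → [nolefb]
  result: [nolefb]

1 then 2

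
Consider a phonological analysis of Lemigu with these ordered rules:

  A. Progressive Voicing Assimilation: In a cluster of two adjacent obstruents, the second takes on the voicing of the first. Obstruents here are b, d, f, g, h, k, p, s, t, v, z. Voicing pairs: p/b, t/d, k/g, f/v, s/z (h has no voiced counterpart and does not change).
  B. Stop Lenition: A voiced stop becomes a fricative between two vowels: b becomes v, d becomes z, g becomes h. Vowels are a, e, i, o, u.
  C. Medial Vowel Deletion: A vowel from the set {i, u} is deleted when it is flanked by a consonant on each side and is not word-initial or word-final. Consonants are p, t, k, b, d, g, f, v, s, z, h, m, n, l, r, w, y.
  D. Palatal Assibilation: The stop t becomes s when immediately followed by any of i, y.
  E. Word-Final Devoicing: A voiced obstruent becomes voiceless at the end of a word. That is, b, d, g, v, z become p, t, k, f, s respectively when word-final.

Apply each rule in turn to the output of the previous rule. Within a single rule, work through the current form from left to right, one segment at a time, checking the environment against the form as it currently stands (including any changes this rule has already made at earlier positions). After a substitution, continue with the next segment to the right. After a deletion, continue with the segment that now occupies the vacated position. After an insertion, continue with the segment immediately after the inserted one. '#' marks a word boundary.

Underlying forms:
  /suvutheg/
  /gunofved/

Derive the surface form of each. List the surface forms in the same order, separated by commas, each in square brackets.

[svthek], [gnoffet]

/suvutheg/:
  A Progressive Voicing Assimilation: no change — [suvutheg]
  B Stop Lenition: no change — [suvutheg]
  C Medial Vowel Deletion: [suvutheg] → [svtheg]
  D Palatal Assibilation: no change — [svtheg]
  E Word-Final Devoicing: [svtheg] → [svthek]
/gunofved/:
  A Progressive Voicing Assimilation: [gunofved] → [gunoffed]
  B Stop Lenition: no change — [gunoffed]
  C Medial Vowel Deletion: [gunoffed] → [gnoffed]
  D Palatal Assibilation: no change — [gnoffed]
  E Word-Final Devoicing: [gnoffed] → [gnoffet]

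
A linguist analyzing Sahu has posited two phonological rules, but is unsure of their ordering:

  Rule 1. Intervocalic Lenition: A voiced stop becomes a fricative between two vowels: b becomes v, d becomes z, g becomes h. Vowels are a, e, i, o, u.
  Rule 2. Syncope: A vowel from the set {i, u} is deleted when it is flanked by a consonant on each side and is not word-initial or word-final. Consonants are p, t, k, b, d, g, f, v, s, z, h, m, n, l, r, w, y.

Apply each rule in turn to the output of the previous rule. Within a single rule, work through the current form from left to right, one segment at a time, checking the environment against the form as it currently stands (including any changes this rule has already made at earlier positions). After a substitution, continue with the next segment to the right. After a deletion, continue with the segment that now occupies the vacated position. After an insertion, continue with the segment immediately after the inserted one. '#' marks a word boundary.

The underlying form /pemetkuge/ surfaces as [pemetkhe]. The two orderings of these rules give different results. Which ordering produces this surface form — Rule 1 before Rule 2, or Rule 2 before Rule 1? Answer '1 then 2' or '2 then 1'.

Order 1 then 2:
  1 Intervocalic Lenition: [pemetkuge] → [pemetkuhe]
  2 Syncope: [pemetkuhe] → [pemetkhe]
  result: [pemetkhe]
Order 2 then 1:
  2 Syncope: [pemetkuge] → [pemetkge]
  1 Intervocalic Lenition: no change — [pemetkge]
  result: [pemetkge]

1 then 2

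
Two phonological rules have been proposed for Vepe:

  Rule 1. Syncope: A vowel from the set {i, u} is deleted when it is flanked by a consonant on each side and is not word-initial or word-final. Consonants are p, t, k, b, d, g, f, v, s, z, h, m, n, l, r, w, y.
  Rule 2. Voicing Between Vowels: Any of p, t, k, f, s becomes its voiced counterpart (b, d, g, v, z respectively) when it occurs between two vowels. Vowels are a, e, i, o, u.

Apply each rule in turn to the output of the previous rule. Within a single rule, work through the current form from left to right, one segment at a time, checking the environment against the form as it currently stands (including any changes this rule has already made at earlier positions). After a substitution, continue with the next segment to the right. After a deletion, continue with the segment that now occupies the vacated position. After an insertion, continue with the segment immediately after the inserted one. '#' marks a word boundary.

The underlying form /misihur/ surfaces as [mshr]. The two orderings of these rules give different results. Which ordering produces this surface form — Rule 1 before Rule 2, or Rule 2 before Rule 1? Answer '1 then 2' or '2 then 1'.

1 then 2

Order 1 then 2:
  1 Syncope: [misihur] → [mshr]
  2 Voicing Between Vowels: no change — [mshr]
  result: [mshr]
Order 2 then 1:
  2 Voicing Between Vowels: [misihur] → [mizihur]
  1 Syncope: [mizihur] → [mzhr]
  result: [mzhr]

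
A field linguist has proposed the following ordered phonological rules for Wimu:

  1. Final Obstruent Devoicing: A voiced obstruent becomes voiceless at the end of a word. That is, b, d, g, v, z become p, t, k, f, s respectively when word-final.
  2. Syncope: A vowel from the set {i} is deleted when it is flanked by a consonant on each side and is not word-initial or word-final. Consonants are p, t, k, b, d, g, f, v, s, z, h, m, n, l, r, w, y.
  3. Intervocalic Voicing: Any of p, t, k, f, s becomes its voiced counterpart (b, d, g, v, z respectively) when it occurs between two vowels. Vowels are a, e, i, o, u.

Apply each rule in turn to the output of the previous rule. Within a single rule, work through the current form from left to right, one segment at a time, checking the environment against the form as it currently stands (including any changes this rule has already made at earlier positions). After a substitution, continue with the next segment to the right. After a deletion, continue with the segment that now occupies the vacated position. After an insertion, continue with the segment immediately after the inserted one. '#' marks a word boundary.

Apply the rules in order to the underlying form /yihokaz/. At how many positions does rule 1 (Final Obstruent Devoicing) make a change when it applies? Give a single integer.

1 Final Obstruent Devoicing: [yihokaz] → [yihokas]
2 Syncope: [yihokas] → [yhokas]
3 Intervocalic Voicing: [yhokas] → [yhogas]
Rule 1 changed 1 position(s).

1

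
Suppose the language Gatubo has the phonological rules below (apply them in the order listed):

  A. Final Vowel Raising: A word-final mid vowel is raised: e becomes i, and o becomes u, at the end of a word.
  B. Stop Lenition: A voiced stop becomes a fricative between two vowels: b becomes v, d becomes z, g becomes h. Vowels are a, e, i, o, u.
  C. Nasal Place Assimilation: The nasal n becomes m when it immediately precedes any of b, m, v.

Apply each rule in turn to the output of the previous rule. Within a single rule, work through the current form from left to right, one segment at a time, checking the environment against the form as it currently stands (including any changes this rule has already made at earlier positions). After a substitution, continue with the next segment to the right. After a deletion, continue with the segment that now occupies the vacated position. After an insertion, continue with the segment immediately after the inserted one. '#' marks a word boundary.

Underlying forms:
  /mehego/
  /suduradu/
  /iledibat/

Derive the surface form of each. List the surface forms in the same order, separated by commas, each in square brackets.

/mehego/:
  A Final Vowel Raising: [mehego] → [mehegu]
  B Stop Lenition: [mehegu] → [mehehu]
  C Nasal Place Assimilation: no change — [mehehu]
/suduradu/:
  A Final Vowel Raising: no change — [suduradu]
  B Stop Lenition: [suduradu] → [suzurazu]
  C Nasal Place Assimilation: no change — [suzurazu]
/iledibat/:
  A Final Vowel Raising: no change — [iledibat]
  B Stop Lenition: [iledibat] → [ilezivat]
  C Nasal Place Assimilation: no change — [ilezivat]

[mehehu], [suzurazu], [ilezivat]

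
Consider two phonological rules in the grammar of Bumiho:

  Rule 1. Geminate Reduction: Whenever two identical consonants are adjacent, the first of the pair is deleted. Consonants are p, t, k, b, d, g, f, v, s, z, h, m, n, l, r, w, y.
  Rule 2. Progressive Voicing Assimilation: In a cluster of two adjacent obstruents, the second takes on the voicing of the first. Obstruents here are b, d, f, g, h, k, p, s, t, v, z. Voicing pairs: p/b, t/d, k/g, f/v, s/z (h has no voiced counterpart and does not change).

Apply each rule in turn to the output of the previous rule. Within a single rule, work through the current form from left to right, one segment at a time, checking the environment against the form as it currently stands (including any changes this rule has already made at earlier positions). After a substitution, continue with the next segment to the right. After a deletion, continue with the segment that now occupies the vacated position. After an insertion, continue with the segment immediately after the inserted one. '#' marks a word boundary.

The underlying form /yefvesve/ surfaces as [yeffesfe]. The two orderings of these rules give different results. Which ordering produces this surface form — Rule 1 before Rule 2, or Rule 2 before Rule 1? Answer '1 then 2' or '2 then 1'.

Order 1 then 2:
  1 Geminate Reduction: no change — [yefvesve]
  2 Progressive Voicing Assimilation: [yefvesve] → [yeffesfe]
  result: [yeffesfe]
Order 2 then 1:
  2 Progressive Voicing Assimilation: [yefvesve] → [yeffesfe]
  1 Geminate Reduction: [yeffesfe] → [yefesfe]
  result: [yefesfe]

1 then 2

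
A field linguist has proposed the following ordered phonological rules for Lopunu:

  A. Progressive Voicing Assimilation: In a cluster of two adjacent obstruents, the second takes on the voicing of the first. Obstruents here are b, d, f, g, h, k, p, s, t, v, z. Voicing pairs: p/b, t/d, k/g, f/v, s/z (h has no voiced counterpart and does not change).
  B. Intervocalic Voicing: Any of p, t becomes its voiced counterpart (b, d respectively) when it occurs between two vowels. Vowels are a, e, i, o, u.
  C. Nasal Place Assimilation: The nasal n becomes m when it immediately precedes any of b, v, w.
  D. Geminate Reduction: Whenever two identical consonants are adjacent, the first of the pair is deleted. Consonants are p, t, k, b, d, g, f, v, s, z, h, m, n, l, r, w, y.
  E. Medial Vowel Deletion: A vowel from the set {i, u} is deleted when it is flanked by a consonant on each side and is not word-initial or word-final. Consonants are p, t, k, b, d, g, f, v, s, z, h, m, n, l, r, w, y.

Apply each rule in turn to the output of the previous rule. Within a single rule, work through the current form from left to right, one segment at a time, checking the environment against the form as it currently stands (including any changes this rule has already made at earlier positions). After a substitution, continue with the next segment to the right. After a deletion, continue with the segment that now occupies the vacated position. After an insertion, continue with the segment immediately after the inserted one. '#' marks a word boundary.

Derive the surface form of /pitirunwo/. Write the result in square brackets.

A Progressive Voicing Assimilation: no change — [pitirunwo]
B Intervocalic Voicing: [pitirunwo] → [pidirunwo]
C Nasal Place Assimilation: [pidirunwo] → [pidirumwo]
D Geminate Reduction: no change — [pidirumwo]
E Medial Vowel Deletion: [pidirumwo] → [pdrmwo]

[pdrmwo]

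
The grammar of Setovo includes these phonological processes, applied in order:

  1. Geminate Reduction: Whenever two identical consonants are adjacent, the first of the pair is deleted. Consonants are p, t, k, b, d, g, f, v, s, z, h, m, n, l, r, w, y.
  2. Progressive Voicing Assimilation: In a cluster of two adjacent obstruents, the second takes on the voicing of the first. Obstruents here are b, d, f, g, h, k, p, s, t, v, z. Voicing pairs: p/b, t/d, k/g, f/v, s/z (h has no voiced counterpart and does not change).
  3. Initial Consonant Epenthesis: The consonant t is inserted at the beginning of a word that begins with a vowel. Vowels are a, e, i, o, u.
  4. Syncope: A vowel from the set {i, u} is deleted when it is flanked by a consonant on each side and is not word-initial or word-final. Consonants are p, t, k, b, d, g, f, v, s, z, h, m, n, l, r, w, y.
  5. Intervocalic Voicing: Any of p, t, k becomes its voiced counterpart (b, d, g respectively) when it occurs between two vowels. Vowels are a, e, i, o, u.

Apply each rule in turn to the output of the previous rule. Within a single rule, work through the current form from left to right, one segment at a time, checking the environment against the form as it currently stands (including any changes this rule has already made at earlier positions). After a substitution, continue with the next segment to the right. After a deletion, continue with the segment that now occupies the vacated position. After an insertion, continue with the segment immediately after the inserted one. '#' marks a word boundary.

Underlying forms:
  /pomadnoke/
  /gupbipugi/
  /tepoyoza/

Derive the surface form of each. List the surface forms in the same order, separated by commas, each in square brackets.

[pomadnoge], [gpppgi], [teboyoza]

/pomadnoke/:
  1 Geminate Reduction: no change — [pomadnoke]
  2 Progressive Voicing Assimilation: no change — [pomadnoke]
  3 Initial Consonant Epenthesis: no change — [pomadnoke]
  4 Syncope: no change — [pomadnoke]
  5 Intervocalic Voicing: [pomadnoke] → [pomadnoge]
/gupbipugi/:
  1 Geminate Reduction: no change — [gupbipugi]
  2 Progressive Voicing Assimilation: [gupbipugi] → [guppipugi]
  3 Initial Consonant Epenthesis: no change — [guppipugi]
  4 Syncope: [guppipugi] → [gpppgi]
  5 Intervocalic Voicing: no change — [gpppgi]
/tepoyoza/:
  1 Geminate Reduction: no change — [tepoyoza]
  2 Progressive Voicing Assimilation: no change — [tepoyoza]
  3 Initial Consonant Epenthesis: no change — [tepoyoza]
  4 Syncope: no change — [tepoyoza]
  5 Intervocalic Voicing: [tepoyoza] → [teboyoza]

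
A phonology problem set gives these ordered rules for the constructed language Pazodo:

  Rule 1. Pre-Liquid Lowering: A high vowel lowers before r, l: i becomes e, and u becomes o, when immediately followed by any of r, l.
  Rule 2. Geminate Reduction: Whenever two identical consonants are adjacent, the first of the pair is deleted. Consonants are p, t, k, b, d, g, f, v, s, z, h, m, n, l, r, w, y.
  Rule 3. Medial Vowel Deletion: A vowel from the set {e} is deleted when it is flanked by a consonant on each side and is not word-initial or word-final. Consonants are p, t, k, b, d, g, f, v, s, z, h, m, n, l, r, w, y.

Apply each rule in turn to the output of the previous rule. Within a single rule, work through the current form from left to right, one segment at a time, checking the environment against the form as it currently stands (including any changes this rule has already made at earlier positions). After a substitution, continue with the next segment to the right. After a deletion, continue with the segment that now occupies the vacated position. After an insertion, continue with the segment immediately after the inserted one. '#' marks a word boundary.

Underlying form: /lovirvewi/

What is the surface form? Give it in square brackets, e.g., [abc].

[lovrvwi]

Rule 1 Pre-Liquid Lowering: [lovirvewi] → [lovervewi]
Rule 2 Geminate Reduction: no change — [lovervewi]
Rule 3 Medial Vowel Deletion: [lovervewi] → [lovrvwi]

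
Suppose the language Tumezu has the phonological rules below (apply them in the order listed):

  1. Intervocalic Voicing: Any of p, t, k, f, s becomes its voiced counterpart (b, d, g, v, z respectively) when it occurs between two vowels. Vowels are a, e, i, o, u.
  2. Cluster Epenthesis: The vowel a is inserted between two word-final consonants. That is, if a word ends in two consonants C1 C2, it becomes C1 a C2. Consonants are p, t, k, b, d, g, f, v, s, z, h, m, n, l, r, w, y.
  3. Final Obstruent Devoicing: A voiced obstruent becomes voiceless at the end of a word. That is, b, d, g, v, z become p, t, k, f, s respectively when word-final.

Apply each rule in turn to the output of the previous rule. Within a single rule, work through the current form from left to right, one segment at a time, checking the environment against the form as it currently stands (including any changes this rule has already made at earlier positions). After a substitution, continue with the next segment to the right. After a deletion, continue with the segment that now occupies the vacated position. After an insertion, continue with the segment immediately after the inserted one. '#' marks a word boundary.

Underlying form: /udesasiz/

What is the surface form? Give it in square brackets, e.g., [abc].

[udezazis]

1 Intervocalic Voicing: [udesasiz] → [udezaziz]
2 Cluster Epenthesis: no change — [udezaziz]
3 Final Obstruent Devoicing: [udezaziz] → [udezazis]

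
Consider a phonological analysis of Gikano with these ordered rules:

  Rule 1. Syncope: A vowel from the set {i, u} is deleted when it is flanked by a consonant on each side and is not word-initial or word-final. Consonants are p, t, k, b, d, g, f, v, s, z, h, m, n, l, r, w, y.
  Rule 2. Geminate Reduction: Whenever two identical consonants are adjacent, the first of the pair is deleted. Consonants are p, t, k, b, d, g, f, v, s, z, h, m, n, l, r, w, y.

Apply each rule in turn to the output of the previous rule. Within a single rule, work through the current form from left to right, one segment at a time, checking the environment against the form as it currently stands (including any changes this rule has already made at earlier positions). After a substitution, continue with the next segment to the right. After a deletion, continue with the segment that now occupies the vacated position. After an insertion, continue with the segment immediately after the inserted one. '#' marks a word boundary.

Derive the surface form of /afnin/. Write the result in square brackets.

Rule 1 Syncope: [afnin] → [afnn]
Rule 2 Geminate Reduction: [afnn] → [afn]

[afn]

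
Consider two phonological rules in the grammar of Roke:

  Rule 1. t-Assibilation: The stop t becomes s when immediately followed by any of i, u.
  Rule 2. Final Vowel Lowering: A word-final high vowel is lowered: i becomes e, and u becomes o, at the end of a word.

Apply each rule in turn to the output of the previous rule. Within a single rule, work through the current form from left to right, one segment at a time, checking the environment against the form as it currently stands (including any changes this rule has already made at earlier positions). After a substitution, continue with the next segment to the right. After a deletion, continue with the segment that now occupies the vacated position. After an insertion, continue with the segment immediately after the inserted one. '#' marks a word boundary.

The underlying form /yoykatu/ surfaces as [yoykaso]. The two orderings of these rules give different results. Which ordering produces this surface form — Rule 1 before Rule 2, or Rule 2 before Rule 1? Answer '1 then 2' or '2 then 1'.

Order 1 then 2:
  1 t-Assibilation: [yoykatu] → [yoykasu]
  2 Final Vowel Lowering: [yoykasu] → [yoykaso]
  result: [yoykaso]
Order 2 then 1:
  2 Final Vowel Lowering: [yoykatu] → [yoykato]
  1 t-Assibilation: no change — [yoykato]
  result: [yoykato]

1 then 2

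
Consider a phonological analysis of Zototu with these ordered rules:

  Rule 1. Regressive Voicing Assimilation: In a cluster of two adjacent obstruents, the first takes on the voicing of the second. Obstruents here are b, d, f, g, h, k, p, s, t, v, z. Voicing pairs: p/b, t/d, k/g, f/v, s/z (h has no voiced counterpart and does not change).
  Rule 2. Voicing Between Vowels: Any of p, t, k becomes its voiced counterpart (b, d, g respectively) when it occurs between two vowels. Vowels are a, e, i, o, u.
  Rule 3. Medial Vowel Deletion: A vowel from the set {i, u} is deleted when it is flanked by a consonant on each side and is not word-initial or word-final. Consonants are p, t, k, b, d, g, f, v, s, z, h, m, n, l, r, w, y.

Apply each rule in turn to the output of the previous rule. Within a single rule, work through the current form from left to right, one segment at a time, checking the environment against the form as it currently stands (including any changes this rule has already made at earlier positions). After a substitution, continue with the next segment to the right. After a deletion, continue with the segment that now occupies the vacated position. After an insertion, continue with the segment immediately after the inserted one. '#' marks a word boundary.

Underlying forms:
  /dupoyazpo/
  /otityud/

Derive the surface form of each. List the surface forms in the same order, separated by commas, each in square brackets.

/dupoyazpo/:
  Rule 1 Regressive Voicing Assimilation: [dupoyazpo] → [dupoyaspo]
  Rule 2 Voicing Between Vowels: [dupoyaspo] → [duboyaspo]
  Rule 3 Medial Vowel Deletion: [duboyaspo] → [dboyaspo]
/otityud/:
  Rule 1 Regressive Voicing Assimilation: no change — [otityud]
  Rule 2 Voicing Between Vowels: [otityud] → [odityud]
  Rule 3 Medial Vowel Deletion: [odityud] → [odtyd]

[dboyaspo], [odtyd]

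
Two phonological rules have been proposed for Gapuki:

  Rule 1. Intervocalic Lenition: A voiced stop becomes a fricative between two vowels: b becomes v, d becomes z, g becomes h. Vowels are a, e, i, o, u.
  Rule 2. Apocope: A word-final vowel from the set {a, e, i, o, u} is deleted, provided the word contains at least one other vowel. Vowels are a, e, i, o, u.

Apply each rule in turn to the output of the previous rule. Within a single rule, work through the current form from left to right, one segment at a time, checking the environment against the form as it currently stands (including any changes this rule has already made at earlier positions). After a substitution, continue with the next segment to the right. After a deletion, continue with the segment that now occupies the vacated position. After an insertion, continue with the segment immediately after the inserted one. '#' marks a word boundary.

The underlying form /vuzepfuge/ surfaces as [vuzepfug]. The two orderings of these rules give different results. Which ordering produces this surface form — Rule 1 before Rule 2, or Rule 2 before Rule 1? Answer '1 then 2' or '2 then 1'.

Order 1 then 2:
  1 Intervocalic Lenition: [vuzepfuge] → [vuzepfuhe]
  2 Apocope: [vuzepfuhe] → [vuzepfuh]
  result: [vuzepfuh]
Order 2 then 1:
  2 Apocope: [vuzepfuge] → [vuzepfug]
  1 Intervocalic Lenition: no change — [vuzepfug]
  result: [vuzepfug]

2 then 1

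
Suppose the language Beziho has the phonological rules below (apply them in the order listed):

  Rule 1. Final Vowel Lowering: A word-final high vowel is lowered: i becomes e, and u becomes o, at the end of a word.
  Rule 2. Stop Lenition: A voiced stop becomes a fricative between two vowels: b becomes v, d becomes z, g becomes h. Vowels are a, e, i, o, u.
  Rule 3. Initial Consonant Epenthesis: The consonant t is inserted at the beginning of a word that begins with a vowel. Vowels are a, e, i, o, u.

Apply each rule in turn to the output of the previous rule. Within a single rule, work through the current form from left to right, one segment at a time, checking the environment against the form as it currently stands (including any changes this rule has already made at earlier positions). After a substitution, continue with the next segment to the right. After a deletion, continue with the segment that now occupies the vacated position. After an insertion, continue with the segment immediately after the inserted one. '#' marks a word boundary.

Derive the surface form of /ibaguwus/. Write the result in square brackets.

Rule 1 Final Vowel Lowering: no change — [ibaguwus]
Rule 2 Stop Lenition: [ibaguwus] → [ivahuwus]
Rule 3 Initial Consonant Epenthesis: [ivahuwus] → [tivahuwus]

[tivahuwus]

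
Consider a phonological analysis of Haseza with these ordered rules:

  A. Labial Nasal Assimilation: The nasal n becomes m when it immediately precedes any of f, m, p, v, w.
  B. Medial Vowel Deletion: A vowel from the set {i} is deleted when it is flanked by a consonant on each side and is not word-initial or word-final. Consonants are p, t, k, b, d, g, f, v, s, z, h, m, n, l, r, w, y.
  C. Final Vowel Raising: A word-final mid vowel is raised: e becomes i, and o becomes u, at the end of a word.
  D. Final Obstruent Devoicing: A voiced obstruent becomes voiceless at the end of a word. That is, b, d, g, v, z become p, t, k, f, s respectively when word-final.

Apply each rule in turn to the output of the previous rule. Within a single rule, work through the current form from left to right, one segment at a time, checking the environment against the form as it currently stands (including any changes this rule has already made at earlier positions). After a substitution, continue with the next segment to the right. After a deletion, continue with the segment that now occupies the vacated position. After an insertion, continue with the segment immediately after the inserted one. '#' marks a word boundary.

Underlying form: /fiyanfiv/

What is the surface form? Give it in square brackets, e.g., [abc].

[fyamff]

A Labial Nasal Assimilation: [fiyanfiv] → [fiyamfiv]
B Medial Vowel Deletion: [fiyamfiv] → [fyamfv]
C Final Vowel Raising: no change — [fyamfv]
D Final Obstruent Devoicing: [fyamfv] → [fyamff]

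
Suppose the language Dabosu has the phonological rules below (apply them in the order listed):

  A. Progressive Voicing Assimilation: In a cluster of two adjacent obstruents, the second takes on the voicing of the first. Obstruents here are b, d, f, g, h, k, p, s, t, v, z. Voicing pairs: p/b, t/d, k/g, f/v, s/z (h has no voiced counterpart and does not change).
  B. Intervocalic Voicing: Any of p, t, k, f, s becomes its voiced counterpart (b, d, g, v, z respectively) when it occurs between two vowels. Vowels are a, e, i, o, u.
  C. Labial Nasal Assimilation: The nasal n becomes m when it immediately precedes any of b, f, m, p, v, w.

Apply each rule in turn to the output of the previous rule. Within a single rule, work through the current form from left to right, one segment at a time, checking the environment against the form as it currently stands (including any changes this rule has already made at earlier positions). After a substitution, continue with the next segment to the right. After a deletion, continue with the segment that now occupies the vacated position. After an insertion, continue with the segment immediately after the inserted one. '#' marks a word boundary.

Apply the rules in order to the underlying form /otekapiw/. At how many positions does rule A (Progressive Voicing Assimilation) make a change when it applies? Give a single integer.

A Progressive Voicing Assimilation: no change — [otekapiw]
B Intervocalic Voicing: [otekapiw] → [odegabiw]
C Labial Nasal Assimilation: no change — [odegabiw]
Rule A changed 0 position(s).

0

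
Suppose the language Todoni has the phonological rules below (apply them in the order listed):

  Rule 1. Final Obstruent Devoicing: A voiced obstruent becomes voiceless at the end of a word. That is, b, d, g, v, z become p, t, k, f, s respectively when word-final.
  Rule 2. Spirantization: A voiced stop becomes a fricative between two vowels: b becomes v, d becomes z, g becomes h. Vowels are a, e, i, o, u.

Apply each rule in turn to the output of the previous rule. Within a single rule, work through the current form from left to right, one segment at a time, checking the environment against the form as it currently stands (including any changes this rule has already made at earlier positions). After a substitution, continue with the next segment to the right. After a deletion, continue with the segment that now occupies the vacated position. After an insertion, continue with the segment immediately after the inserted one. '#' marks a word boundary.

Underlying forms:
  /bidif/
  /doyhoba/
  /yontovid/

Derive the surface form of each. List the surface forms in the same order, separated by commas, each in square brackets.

[bizif], [doyhova], [yontovit]

/bidif/:
  Rule 1 Final Obstruent Devoicing: no change — [bidif]
  Rule 2 Spirantization: [bidif] → [bizif]
/doyhoba/:
  Rule 1 Final Obstruent Devoicing: no change — [doyhoba]
  Rule 2 Spirantization: [doyhoba] → [doyhova]
/yontovid/:
  Rule 1 Final Obstruent Devoicing: [yontovid] → [yontovit]
  Rule 2 Spirantization: no change — [yontovit]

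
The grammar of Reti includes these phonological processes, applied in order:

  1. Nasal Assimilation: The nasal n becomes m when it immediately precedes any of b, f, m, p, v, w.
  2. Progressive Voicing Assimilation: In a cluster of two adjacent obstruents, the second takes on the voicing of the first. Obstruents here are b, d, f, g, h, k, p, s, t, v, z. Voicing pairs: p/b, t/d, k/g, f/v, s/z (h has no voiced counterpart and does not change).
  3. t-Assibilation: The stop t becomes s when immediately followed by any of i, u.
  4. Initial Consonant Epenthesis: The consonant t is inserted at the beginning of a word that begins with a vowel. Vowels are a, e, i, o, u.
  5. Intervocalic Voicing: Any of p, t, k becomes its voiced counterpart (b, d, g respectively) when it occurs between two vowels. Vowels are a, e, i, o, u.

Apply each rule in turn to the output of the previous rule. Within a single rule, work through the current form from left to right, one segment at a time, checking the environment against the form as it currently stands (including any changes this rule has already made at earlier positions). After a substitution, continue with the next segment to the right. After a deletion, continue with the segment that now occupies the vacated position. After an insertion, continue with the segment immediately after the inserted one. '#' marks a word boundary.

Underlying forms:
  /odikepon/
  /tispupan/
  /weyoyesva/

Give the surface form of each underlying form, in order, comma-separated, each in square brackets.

/odikepon/:
  1 Nasal Assimilation: no change — [odikepon]
  2 Progressive Voicing Assimilation: no change — [odikepon]
  3 t-Assibilation: no change — [odikepon]
  4 Initial Consonant Epenthesis: [odikepon] → [todikepon]
  5 Intervocalic Voicing: [todikepon] → [todigebon]
/tispupan/:
  1 Nasal Assimilation: no change — [tispupan]
  2 Progressive Voicing Assimilation: no change — [tispupan]
  3 t-Assibilation: [tispupan] → [sispupan]
  4 Initial Consonant Epenthesis: no change — [sispupan]
  5 Intervocalic Voicing: [sispupan] → [sispuban]
/weyoyesva/:
  1 Nasal Assimilation: no change — [weyoyesva]
  2 Progressive Voicing Assimilation: [weyoyesva] → [weyoyesfa]
  3 t-Assibilation: no change — [weyoyesfa]
  4 Initial Consonant Epenthesis: no change — [weyoyesfa]
  5 Intervocalic Voicing: no change — [weyoyesfa]

[todigebon], [sispuban], [weyoyesfa]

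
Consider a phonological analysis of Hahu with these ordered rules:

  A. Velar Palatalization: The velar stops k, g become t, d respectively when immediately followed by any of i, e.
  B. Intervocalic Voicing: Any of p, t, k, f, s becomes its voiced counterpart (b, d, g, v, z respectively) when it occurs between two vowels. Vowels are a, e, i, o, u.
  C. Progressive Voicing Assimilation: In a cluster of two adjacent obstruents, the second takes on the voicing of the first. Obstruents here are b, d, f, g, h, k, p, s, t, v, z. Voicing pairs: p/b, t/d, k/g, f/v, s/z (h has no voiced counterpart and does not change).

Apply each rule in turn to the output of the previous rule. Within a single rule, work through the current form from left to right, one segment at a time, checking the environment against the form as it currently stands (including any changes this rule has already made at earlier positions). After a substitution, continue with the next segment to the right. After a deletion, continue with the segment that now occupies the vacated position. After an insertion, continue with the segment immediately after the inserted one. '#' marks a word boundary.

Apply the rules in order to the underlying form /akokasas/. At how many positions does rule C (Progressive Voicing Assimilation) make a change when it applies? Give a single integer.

A Velar Palatalization: no change — [akokasas]
B Intervocalic Voicing: [akokasas] → [agogazas]
C Progressive Voicing Assimilation: no change — [agogazas]
Rule C changed 0 position(s).

0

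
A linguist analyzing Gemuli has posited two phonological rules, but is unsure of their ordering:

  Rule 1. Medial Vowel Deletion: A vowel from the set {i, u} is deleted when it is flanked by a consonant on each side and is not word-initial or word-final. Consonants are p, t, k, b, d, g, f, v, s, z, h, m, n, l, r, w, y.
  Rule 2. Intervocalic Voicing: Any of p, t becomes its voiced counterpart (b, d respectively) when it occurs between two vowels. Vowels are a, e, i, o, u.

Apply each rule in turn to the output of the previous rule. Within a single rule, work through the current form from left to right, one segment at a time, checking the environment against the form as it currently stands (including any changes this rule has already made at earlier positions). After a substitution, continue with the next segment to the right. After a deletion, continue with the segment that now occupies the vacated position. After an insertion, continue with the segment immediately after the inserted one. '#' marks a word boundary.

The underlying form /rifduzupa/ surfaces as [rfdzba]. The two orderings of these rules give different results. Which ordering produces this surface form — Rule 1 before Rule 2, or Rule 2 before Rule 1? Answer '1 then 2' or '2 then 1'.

2 then 1

Order 1 then 2:
  1 Medial Vowel Deletion: [rifduzupa] → [rfdzpa]
  2 Intervocalic Voicing: no change — [rfdzpa]
  result: [rfdzpa]
Order 2 then 1:
  2 Intervocalic Voicing: [rifduzupa] → [rifduzuba]
  1 Medial Vowel Deletion: [rifduzuba] → [rfdzba]
  result: [rfdzba]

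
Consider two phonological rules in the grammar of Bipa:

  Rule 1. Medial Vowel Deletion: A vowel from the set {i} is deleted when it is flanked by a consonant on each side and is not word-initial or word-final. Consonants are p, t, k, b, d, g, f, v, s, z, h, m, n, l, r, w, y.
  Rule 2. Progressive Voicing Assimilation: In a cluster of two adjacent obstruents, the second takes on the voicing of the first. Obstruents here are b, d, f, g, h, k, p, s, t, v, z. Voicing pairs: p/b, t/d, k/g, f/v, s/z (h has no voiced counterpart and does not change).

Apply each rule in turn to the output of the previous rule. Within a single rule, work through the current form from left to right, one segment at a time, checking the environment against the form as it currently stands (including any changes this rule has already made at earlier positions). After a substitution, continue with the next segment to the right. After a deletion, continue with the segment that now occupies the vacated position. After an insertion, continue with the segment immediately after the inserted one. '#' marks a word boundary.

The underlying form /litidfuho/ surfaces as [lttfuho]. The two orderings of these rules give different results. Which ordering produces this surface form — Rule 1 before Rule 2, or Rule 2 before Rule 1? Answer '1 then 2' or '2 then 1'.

1 then 2

Order 1 then 2:
  1 Medial Vowel Deletion: [litidfuho] → [ltdfuho]
  2 Progressive Voicing Assimilation: [ltdfuho] → [lttfuho]
  result: [lttfuho]
Order 2 then 1:
  2 Progressive Voicing Assimilation: [litidfuho] → [litidvuho]
  1 Medial Vowel Deletion: [litidvuho] → [ltdvuho]
  result: [ltdvuho]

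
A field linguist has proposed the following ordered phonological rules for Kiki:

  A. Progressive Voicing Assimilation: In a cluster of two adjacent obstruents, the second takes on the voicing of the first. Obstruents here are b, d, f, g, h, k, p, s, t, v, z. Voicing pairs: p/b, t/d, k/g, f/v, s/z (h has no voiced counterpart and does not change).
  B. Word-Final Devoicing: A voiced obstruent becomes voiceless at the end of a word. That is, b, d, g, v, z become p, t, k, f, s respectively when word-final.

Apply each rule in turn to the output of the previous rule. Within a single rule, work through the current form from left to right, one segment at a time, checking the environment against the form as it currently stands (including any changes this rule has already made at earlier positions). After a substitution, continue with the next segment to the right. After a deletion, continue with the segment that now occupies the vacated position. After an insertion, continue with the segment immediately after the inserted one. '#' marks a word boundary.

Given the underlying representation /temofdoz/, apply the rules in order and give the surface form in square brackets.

A Progressive Voicing Assimilation: [temofdoz] → [temoftoz]
B Word-Final Devoicing: [temoftoz] → [temoftos]

[temoftos]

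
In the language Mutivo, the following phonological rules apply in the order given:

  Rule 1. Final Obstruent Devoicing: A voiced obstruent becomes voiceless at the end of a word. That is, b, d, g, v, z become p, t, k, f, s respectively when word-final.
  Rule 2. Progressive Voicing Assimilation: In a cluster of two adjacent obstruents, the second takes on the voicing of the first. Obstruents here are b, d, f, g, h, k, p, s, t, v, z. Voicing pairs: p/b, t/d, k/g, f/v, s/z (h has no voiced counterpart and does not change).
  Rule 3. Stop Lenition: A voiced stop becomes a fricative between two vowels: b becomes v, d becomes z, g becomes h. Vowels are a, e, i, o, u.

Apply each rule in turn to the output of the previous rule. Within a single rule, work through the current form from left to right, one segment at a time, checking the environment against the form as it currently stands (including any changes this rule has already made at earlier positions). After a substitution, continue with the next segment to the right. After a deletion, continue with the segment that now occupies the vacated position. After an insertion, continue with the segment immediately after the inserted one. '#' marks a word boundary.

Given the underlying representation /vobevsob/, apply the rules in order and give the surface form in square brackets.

[vovevzop]

Rule 1 Final Obstruent Devoicing: [vobevsob] → [vobevsop]
Rule 2 Progressive Voicing Assimilation: [vobevsop] → [vobevzop]
Rule 3 Stop Lenition: [vobevzop] → [vovevzop]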